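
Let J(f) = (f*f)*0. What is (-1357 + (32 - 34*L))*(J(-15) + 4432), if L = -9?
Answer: -4516208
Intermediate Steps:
J(f) = 0 (J(f) = f²*0 = 0)
(-1357 + (32 - 34*L))*(J(-15) + 4432) = (-1357 + (32 - 34*(-9)))*(0 + 4432) = (-1357 + (32 + 306))*4432 = (-1357 + 338)*4432 = -1019*4432 = -4516208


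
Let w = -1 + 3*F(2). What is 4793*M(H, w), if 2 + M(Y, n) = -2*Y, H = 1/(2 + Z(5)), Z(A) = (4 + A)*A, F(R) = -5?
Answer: -460128/47 ≈ -9790.0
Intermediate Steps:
w = -16 (w = -1 + 3*(-5) = -1 - 15 = -16)
Z(A) = A*(4 + A)
H = 1/47 (H = 1/(2 + 5*(4 + 5)) = 1/(2 + 5*9) = 1/(2 + 45) = 1/47 ≈ 0.021277)
M(Y, n) = -2 - 2*Y
4793*M(H, w) = 4793*(-2 - 2*1/47) = 4793*(-2 - 2/47) = 4793*(-96/47) = -460128/47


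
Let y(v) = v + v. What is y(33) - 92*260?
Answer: -23854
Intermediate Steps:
y(v) = 2*v
y(33) - 92*260 = 2*33 - 92*260 = 66 - 23920 = -23854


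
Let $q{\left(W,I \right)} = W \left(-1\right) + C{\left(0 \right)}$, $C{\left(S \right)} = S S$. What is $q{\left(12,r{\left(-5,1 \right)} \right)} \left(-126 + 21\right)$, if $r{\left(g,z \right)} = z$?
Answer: $1260$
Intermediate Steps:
$C{\left(S \right)} = S^{2}$
$q{\left(W,I \right)} = - W$ ($q{\left(W,I \right)} = W \left(-1\right) + 0^{2} = - W + 0 = - W$)
$q{\left(12,r{\left(-5,1 \right)} \right)} \left(-126 + 21\right) = \left(-1\right) 12 \left(-126 + 21\right) = \left(-12\right) \left(-105\right) = 1260$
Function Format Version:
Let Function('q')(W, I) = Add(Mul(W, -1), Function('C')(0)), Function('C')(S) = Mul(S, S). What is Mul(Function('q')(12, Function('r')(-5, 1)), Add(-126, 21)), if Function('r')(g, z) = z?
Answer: 1260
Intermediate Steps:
Function('C')(S) = Pow(S, 2)
Function('q')(W, I) = Mul(-1, W) (Function('q')(W, I) = Add(Mul(W, -1), Pow(0, 2)) = Add(Mul(-1, W), 0) = Mul(-1, W))
Mul(Function('q')(12, Function('r')(-5, 1)), Add(-126, 21)) = Mul(Mul(-1, 12), Add(-126, 21)) = Mul(-12, -105) = 1260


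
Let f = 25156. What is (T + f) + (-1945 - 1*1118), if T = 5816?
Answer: 27909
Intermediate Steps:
(T + f) + (-1945 - 1*1118) = (5816 + 25156) + (-1945 - 1*1118) = 30972 + (-1945 - 1118) = 30972 - 3063 = 27909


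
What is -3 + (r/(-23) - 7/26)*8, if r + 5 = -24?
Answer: 1475/299 ≈ 4.9331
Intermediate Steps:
r = -29 (r = -5 - 24 = -29)
-3 + (r/(-23) - 7/26)*8 = -3 + (-29/(-23) - 7/26)*8 = -3 + (-29*(-1/23) - 7*1/26)*8 = -3 + (29/23 - 7/26)*8 = -3 + (593/598)*8 = -3 + 2372/299 = 1475/299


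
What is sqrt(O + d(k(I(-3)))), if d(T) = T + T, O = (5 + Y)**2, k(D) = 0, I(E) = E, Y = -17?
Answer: 12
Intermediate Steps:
O = 144 (O = (5 - 17)**2 = (-12)**2 = 144)
d(T) = 2*T
sqrt(O + d(k(I(-3)))) = sqrt(144 + 2*0) = sqrt(144 + 0) = sqrt(144) = 12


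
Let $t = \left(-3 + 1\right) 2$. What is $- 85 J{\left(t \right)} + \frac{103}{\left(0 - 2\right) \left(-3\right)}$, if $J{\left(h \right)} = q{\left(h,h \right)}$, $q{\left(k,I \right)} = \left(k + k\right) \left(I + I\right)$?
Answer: $- \frac{32537}{6} \approx -5422.8$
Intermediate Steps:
$q{\left(k,I \right)} = 4 I k$ ($q{\left(k,I \right)} = 2 k 2 I = 4 I k$)
$t = -4$ ($t = \left(-2\right) 2 = -4$)
$J{\left(h \right)} = 4 h^{2}$ ($J{\left(h \right)} = 4 h h = 4 h^{2}$)
$- 85 J{\left(t \right)} + \frac{103}{\left(0 - 2\right) \left(-3\right)} = - 85 \cdot 4 \left(-4\right)^{2} + \frac{103}{\left(0 - 2\right) \left(-3\right)} = - 85 \cdot 4 \cdot 16 + \frac{103}{\left(-2\right) \left(-3\right)} = \left(-85\right) 64 + \frac{103}{6} = -5440 + 103 \cdot \frac{1}{6} = -5440 + \frac{103}{6} = - \frac{32537}{6}$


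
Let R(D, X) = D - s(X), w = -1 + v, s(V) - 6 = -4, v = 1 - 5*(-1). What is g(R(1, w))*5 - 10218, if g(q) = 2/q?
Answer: -10228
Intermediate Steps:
v = 6 (v = 1 + 5 = 6)
s(V) = 2 (s(V) = 6 - 4 = 2)
w = 5 (w = -1 + 6 = 5)
R(D, X) = -2 + D (R(D, X) = D - 1*2 = D - 2 = -2 + D)
g(R(1, w))*5 - 10218 = (2/(-2 + 1))*5 - 10218 = (2/(-1))*5 - 10218 = (2*(-1))*5 - 10218 = -2*5 - 10218 = -10 - 10218 = -10228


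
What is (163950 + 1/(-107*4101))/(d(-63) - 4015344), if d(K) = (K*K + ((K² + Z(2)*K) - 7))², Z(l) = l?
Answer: 71942407649/24969294741567 ≈ 0.0028812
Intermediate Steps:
d(K) = (-7 + 2*K + 2*K²)² (d(K) = (K*K + ((K² + 2*K) - 7))² = (K² + (-7 + K² + 2*K))² = (-7 + 2*K + 2*K²)²)
(163950 + 1/(-107*4101))/(d(-63) - 4015344) = (163950 + 1/(-107*4101))/((-7 + 2*(-63) + 2*(-63)²)² - 4015344) = (163950 + 1/(-438807))/((-7 - 126 + 2*3969)² - 4015344) = (163950 - 1/438807)/((-7 - 126 + 7938)² - 4015344) = 71942407649/(438807*(7805² - 4015344)) = 71942407649/(438807*(60918025 - 4015344)) = (71942407649/438807)/56902681 = (71942407649/438807)*(1/56902681) = 71942407649/24969294741567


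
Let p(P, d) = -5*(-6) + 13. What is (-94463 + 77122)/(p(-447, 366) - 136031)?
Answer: 17341/135988 ≈ 0.12752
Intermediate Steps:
p(P, d) = 43 (p(P, d) = 30 + 13 = 43)
(-94463 + 77122)/(p(-447, 366) - 136031) = (-94463 + 77122)/(43 - 136031) = -17341/(-135988) = -17341*(-1/135988) = 17341/135988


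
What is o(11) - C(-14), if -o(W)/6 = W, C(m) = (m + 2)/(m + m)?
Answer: -465/7 ≈ -66.429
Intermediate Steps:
C(m) = (2 + m)/(2*m) (C(m) = (2 + m)/((2*m)) = (2 + m)*(1/(2*m)) = (2 + m)/(2*m))
o(W) = -6*W
o(11) - C(-14) = -6*11 - (2 - 14)/(2*(-14)) = -66 - (-1)*(-12)/(2*14) = -66 - 1*3/7 = -66 - 3/7 = -465/7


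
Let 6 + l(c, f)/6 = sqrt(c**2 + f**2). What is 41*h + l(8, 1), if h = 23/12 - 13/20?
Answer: 239/15 + 6*sqrt(65) ≈ 64.307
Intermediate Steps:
l(c, f) = -36 + 6*sqrt(c**2 + f**2)
h = 19/15 (h = 23*(1/12) - 13*1/20 = 23/12 - 13/20 = 19/15 ≈ 1.2667)
41*h + l(8, 1) = 41*(19/15) + (-36 + 6*sqrt(8**2 + 1**2)) = 779/15 + (-36 + 6*sqrt(64 + 1)) = 779/15 + (-36 + 6*sqrt(65)) = 239/15 + 6*sqrt(65)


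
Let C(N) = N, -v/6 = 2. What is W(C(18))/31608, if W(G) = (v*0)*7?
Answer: 0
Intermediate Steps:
v = -12 (v = -6*2 = -12)
W(G) = 0 (W(G) = -12*0*7 = 0*7 = 0)
W(C(18))/31608 = 0/31608 = 0*(1/31608) = 0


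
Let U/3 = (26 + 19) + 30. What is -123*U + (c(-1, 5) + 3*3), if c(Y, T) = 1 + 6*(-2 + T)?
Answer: -27647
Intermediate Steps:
c(Y, T) = -11 + 6*T (c(Y, T) = 1 + (-12 + 6*T) = -11 + 6*T)
U = 225 (U = 3*((26 + 19) + 30) = 3*(45 + 30) = 3*75 = 225)
-123*U + (c(-1, 5) + 3*3) = -123*225 + ((-11 + 6*5) + 3*3) = -27675 + ((-11 + 30) + 9) = -27675 + (19 + 9) = -27675 + 28 = -27647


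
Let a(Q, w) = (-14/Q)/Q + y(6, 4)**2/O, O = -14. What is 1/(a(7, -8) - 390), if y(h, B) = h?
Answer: -7/2750 ≈ -0.0025455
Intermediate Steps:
a(Q, w) = -18/7 - 14/Q**2 (a(Q, w) = (-14/Q)/Q + 6**2/(-14) = -14/Q**2 + 36*(-1/14) = -14/Q**2 - 18/7 = -18/7 - 14/Q**2)
1/(a(7, -8) - 390) = 1/((-18/7 - 14/7**2) - 390) = 1/((-18/7 - 14*1/49) - 390) = 1/((-18/7 - 2/7) - 390) = 1/(-20/7 - 390) = 1/(-2750/7) = -7/2750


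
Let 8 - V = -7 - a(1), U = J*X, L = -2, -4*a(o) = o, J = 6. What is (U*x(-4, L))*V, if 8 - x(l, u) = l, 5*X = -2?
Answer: -2124/5 ≈ -424.80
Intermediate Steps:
a(o) = -o/4
X = -2/5 (X = (1/5)*(-2) = -2/5 ≈ -0.40000)
U = -12/5 (U = 6*(-2/5) = -12/5 ≈ -2.4000)
x(l, u) = 8 - l
V = 59/4 (V = 8 - (-7 - (-1)/4) = 8 - (-7 - 1*(-1/4)) = 8 - (-7 + 1/4) = 8 - 1*(-27/4) = 8 + 27/4 = 59/4 ≈ 14.750)
(U*x(-4, L))*V = -12*(8 - 1*(-4))/5*(59/4) = -12*(8 + 4)/5*(59/4) = -12/5*12*(59/4) = -144/5*59/4 = -2124/5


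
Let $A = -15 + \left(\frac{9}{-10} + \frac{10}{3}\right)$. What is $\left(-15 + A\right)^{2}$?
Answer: $\frac{683929}{900} \approx 759.92$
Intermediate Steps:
$A = - \frac{377}{30}$ ($A = -15 + \left(9 \left(- \frac{1}{10}\right) + 10 \cdot \frac{1}{3}\right) = -15 + \left(- \frac{9}{10} + \frac{10}{3}\right) = -15 + \frac{73}{30} = - \frac{377}{30} \approx -12.567$)
$\left(-15 + A\right)^{2} = \left(-15 - \frac{377}{30}\right)^{2} = \left(- \frac{827}{30}\right)^{2} = \frac{683929}{900}$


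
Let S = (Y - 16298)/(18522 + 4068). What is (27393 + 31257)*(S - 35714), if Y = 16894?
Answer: -1577252288120/753 ≈ -2.0946e+9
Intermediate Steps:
S = 298/11295 (S = (16894 - 16298)/(18522 + 4068) = 596/22590 = 596*(1/22590) = 298/11295 ≈ 0.026383)
(27393 + 31257)*(S - 35714) = (27393 + 31257)*(298/11295 - 35714) = 58650*(-403389332/11295) = -1577252288120/753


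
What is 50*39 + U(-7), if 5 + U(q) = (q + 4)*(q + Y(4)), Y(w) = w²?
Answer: 1918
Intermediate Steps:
U(q) = -5 + (4 + q)*(16 + q) (U(q) = -5 + (q + 4)*(q + 4²) = -5 + (4 + q)*(q + 16) = -5 + (4 + q)*(16 + q))
50*39 + U(-7) = 50*39 + (59 + (-7)² + 20*(-7)) = 1950 + (59 + 49 - 140) = 1950 - 32 = 1918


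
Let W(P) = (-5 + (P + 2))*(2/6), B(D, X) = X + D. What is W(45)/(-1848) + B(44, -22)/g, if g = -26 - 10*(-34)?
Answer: 1295/20724 ≈ 0.062488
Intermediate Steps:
g = 314 (g = -26 + 340 = 314)
B(D, X) = D + X
W(P) = -1 + P/3 (W(P) = (-5 + (2 + P))*(2*(⅙)) = (-3 + P)*(⅓) = -1 + P/3)
W(45)/(-1848) + B(44, -22)/g = (-1 + (⅓)*45)/(-1848) + (44 - 22)/314 = (-1 + 15)*(-1/1848) + 22*(1/314) = 14*(-1/1848) + 11/157 = -1/132 + 11/157 = 1295/20724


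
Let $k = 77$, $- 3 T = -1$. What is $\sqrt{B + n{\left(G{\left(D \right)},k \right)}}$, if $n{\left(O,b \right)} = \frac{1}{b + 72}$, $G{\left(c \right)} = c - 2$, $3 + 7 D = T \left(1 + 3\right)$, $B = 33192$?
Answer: $\frac{\sqrt{736895741}}{149} \approx 182.19$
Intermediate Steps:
$T = \frac{1}{3}$ ($T = \left(- \frac{1}{3}\right) \left(-1\right) = \frac{1}{3} \approx 0.33333$)
$D = - \frac{5}{21}$ ($D = - \frac{3}{7} + \frac{\frac{1}{3} \left(1 + 3\right)}{7} = - \frac{3}{7} + \frac{\frac{1}{3} \cdot 4}{7} = - \frac{3}{7} + \frac{1}{7} \cdot \frac{4}{3} = - \frac{3}{7} + \frac{4}{21} = - \frac{5}{21} \approx -0.2381$)
$G{\left(c \right)} = -2 + c$
$n{\left(O,b \right)} = \frac{1}{72 + b}$
$\sqrt{B + n{\left(G{\left(D \right)},k \right)}} = \sqrt{33192 + \frac{1}{72 + 77}} = \sqrt{33192 + \frac{1}{149}} = \sqrt{\frac{4945609}{149}} = \frac{\sqrt{736895741}}{149}$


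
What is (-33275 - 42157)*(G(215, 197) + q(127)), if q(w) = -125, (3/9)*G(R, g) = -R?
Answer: 58082640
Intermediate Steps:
G(R, g) = -3*R (G(R, g) = 3*(-R) = -3*R)
(-33275 - 42157)*(G(215, 197) + q(127)) = (-33275 - 42157)*(-3*215 - 125) = -75432*(-645 - 125) = -75432*(-770) = 58082640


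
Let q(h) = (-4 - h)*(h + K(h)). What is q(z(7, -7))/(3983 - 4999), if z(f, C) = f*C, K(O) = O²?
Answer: -13230/127 ≈ -104.17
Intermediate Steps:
z(f, C) = C*f
q(h) = (-4 - h)*(h + h²)
q(z(7, -7))/(3983 - 4999) = ((-7*7)*(-4 - (-7*7)² - (-35)*7))/(3983 - 4999) = -49*(-4 - 1*(-49)² - 5*(-49))/(-1016) = -49*(-4 - 1*2401 + 245)*(-1/1016) = -49*(-4 - 2401 + 245)*(-1/1016) = -49*(-2160)*(-1/1016) = 105840*(-1/1016) = -13230/127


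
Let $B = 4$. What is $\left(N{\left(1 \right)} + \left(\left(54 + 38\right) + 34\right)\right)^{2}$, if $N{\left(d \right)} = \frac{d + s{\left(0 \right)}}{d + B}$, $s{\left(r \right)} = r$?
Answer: $\frac{398161}{25} \approx 15926.0$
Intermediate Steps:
$N{\left(d \right)} = \frac{d}{4 + d}$ ($N{\left(d \right)} = \frac{d + 0}{d + 4} = \frac{d}{4 + d}$)
$\left(N{\left(1 \right)} + \left(\left(54 + 38\right) + 34\right)\right)^{2} = \left(1 \frac{1}{4 + 1} + \left(\left(54 + 38\right) + 34\right)\right)^{2} = \left(1 \cdot \frac{1}{5} + \left(92 + 34\right)\right)^{2} = \left(1 \cdot \frac{1}{5} + 126\right)^{2} = \left(\frac{1}{5} + 126\right)^{2} = \left(\frac{631}{5}\right)^{2} = \frac{398161}{25}$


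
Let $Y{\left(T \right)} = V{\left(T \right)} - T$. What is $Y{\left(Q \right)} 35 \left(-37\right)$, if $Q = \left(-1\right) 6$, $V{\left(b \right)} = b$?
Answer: $0$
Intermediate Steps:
$Q = -6$
$Y{\left(T \right)} = 0$ ($Y{\left(T \right)} = T - T = 0$)
$Y{\left(Q \right)} 35 \left(-37\right) = 0 \cdot 35 \left(-37\right) = 0 \left(-37\right) = 0$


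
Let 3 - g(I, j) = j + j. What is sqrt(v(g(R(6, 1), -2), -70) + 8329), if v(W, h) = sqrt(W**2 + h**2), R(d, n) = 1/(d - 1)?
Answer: sqrt(8329 + 7*sqrt(101)) ≈ 91.648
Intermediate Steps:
R(d, n) = 1/(-1 + d)
g(I, j) = 3 - 2*j (g(I, j) = 3 - (j + j) = 3 - 2*j)
sqrt(v(g(R(6, 1), -2), -70) + 8329) = sqrt(sqrt((3 - 2*(-2))**2 + (-70)**2) + 8329) = sqrt(sqrt((3 + 4)**2 + 4900) + 8329) = sqrt(sqrt(7**2 + 4900) + 8329) = sqrt(sqrt(49 + 4900) + 8329) = sqrt(sqrt(4949) + 8329) = sqrt(7*sqrt(101) + 8329) = sqrt(8329 + 7*sqrt(101))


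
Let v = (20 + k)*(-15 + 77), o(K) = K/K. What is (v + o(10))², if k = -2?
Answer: 1247689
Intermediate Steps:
o(K) = 1
v = 1116 (v = (20 - 2)*(-15 + 77) = 18*62 = 1116)
(v + o(10))² = (1116 + 1)² = 1117² = 1247689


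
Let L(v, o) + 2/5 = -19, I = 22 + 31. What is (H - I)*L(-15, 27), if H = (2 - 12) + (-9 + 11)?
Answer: 5917/5 ≈ 1183.4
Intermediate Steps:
I = 53
H = -8 (H = -10 + 2 = -8)
L(v, o) = -97/5 (L(v, o) = -⅖ - 19 = -97/5)
(H - I)*L(-15, 27) = (-8 - 1*53)*(-97/5) = (-8 - 53)*(-97/5) = -61*(-97/5) = 5917/5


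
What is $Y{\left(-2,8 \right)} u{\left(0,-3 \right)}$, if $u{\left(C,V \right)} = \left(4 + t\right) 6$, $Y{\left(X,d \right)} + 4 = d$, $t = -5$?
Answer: $-24$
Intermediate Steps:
$Y{\left(X,d \right)} = -4 + d$
$u{\left(C,V \right)} = -6$ ($u{\left(C,V \right)} = \left(4 - 5\right) 6 = \left(-1\right) 6 = -6$)
$Y{\left(-2,8 \right)} u{\left(0,-3 \right)} = \left(-4 + 8\right) \left(-6\right) = 4 \left(-6\right) = -24$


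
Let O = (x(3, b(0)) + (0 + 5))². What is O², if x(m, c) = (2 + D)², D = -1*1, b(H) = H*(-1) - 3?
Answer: 1296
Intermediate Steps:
b(H) = -3 - H (b(H) = -H - 3 = -3 - H)
D = -1
x(m, c) = 1 (x(m, c) = (2 - 1)² = 1² = 1)
O = 36 (O = (1 + (0 + 5))² = (1 + 5)² = 6² = 36)
O² = 36² = 1296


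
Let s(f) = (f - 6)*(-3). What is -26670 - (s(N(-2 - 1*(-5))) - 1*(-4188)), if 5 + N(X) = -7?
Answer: -30912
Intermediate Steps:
N(X) = -12 (N(X) = -5 - 7 = -12)
s(f) = 18 - 3*f (s(f) = (-6 + f)*(-3) = 18 - 3*f)
-26670 - (s(N(-2 - 1*(-5))) - 1*(-4188)) = -26670 - ((18 - 3*(-12)) - 1*(-4188)) = -26670 - ((18 + 36) + 4188) = -26670 - (54 + 4188) = -26670 - 1*4242 = -26670 - 4242 = -30912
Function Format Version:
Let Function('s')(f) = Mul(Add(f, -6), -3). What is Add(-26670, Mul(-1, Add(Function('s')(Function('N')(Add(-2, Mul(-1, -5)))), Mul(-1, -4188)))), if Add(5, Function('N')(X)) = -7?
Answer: -30912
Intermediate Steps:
Function('N')(X) = -12 (Function('N')(X) = Add(-5, -7) = -12)
Function('s')(f) = Add(18, Mul(-3, f)) (Function('s')(f) = Mul(Add(-6, f), -3) = Add(18, Mul(-3, f)))
Add(-26670, Mul(-1, Add(Function('s')(Function('N')(Add(-2, Mul(-1, -5)))), Mul(-1, -4188)))) = Add(-26670, Mul(-1, Add(Add(18, Mul(-3, -12)), Mul(-1, -4188)))) = Add(-26670, Mul(-1, Add(Add(18, 36), 4188))) = Add(-26670, Mul(-1, Add(54, 4188))) = Add(-26670, Mul(-1, 4242)) = Add(-26670, -4242) = -30912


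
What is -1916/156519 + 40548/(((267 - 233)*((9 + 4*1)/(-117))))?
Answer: -1679966378/156519 ≈ -10733.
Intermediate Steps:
-1916/156519 + 40548/(((267 - 233)*((9 + 4*1)/(-117)))) = -1916*1/156519 + 40548/((34*((9 + 4)*(-1/117)))) = -1916/156519 + 40548/((34*(13*(-1/117)))) = -1916/156519 + 40548/((34*(-1/9))) = -1916/156519 + 40548/(-34/9) = -1916/156519 + 40548*(-9/34) = -1916/156519 - 182466/17 = -1679966378/156519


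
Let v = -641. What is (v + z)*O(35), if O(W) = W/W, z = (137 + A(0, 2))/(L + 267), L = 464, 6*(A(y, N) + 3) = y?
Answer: -468437/731 ≈ -640.82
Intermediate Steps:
A(y, N) = -3 + y/6
z = 134/731 (z = (137 + (-3 + (⅙)*0))/(464 + 267) = (137 + (-3 + 0))/731 = (137 - 3)*(1/731) = 134*(1/731) = 134/731 ≈ 0.18331)
O(W) = 1
(v + z)*O(35) = (-641 + 134/731)*1 = -468437/731*1 = -468437/731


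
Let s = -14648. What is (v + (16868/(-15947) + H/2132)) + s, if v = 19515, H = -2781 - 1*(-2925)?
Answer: 41359871565/8499751 ≈ 4866.0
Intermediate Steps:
H = 144 (H = -2781 + 2925 = 144)
(v + (16868/(-15947) + H/2132)) + s = (19515 + (16868/(-15947) + 144/2132)) - 14648 = (19515 + (16868*(-1/15947) + 144*(1/2132))) - 14648 = (19515 + (-16868/15947 + 36/533)) - 14648 = (19515 - 8416552/8499751) - 14648 = 165864224213/8499751 - 14648 = 41359871565/8499751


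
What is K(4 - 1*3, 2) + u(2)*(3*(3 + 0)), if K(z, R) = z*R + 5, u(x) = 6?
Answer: 61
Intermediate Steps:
K(z, R) = 5 + R*z (K(z, R) = R*z + 5 = 5 + R*z)
K(4 - 1*3, 2) + u(2)*(3*(3 + 0)) = (5 + 2*(4 - 1*3)) + 6*(3*(3 + 0)) = (5 + 2*(4 - 3)) + 6*(3*3) = (5 + 2*1) + 6*9 = (5 + 2) + 54 = 7 + 54 = 61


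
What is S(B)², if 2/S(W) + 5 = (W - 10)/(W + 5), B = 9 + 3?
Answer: 1156/6889 ≈ 0.16780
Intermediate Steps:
B = 12
S(W) = 2/(-5 + (-10 + W)/(5 + W)) (S(W) = 2/(-5 + (W - 10)/(W + 5)) = 2/(-5 + (-10 + W)/(5 + W)))
S(B)² = (2*(-5 - 1*12)/(35 + 4*12))² = (2*(-5 - 12)/(35 + 48))² = (2*(-17)/83)² = (2*(1/83)*(-17))² = (-34/83)² = 1156/6889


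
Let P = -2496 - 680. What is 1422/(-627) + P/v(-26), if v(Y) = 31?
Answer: -678478/6479 ≈ -104.72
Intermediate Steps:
P = -3176
1422/(-627) + P/v(-26) = 1422/(-627) - 3176/31 = 1422*(-1/627) - 3176*1/31 = -474/209 - 3176/31 = -678478/6479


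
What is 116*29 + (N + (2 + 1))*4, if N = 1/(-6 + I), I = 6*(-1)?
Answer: 10127/3 ≈ 3375.7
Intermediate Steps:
I = -6
N = -1/12 (N = 1/(-6 - 6) = 1/(-12) = -1/12 ≈ -0.083333)
116*29 + (N + (2 + 1))*4 = 116*29 + (-1/12 + (2 + 1))*4 = 3364 + (-1/12 + 3)*4 = 3364 + (35/12)*4 = 3364 + 35/3 = 10127/3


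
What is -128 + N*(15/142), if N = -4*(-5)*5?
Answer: -8338/71 ≈ -117.44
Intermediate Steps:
N = 100 (N = 20*5 = 100)
-128 + N*(15/142) = -128 + 100*(15/142) = -128 + 750/71 = -8338/71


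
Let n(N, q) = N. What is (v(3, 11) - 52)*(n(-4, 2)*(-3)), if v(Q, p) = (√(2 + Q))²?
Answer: -564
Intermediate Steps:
v(Q, p) = 2 + Q
(v(3, 11) - 52)*(n(-4, 2)*(-3)) = ((2 + 3) - 52)*(-4*(-3)) = (5 - 52)*12 = -47*12 = -564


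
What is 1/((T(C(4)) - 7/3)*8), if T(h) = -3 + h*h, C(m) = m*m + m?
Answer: 3/9472 ≈ 0.00031672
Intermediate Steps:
C(m) = m + m**2 (C(m) = m**2 + m = m + m**2)
T(h) = -3 + h**2
1/((T(C(4)) - 7/3)*8) = 1/(((-3 + (4*(1 + 4))**2) - 7/3)*8) = 1/(((-3 + (4*5)**2) - 7*1/3)*8) = 1/(((-3 + 20**2) - 7/3)*8) = 1/(((-3 + 400) - 7/3)*8) = 1/((397 - 7/3)*8) = 1/((1184/3)*8) = 1/(9472/3) = 3/9472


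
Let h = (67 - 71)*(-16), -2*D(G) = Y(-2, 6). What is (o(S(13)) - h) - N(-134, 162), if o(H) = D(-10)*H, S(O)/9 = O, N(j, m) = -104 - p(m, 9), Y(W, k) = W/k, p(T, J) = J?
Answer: 137/2 ≈ 68.500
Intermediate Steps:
D(G) = 1/6 (D(G) = -(-1)/6 = -1/2*(-1/3) = 1/6)
N(j, m) = -113 (N(j, m) = -104 - 1*9 = -104 - 9 = -113)
S(O) = 9*O
o(H) = H/6
h = 64 (h = -4*(-16) = 64)
(o(S(13)) - h) - N(-134, 162) = ((9*13)/6 - 1*64) - 1*(-113) = ((1/6)*117 - 64) + 113 = (39/2 - 64) + 113 = -89/2 + 113 = 137/2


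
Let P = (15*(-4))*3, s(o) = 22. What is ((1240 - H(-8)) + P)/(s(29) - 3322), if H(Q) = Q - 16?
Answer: -271/825 ≈ -0.32849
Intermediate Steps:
H(Q) = -16 + Q
P = -180 (P = -60*3 = -180)
((1240 - H(-8)) + P)/(s(29) - 3322) = ((1240 - (-16 - 8)) - 180)/(22 - 3322) = ((1240 - 1*(-24)) - 180)/(-3300) = ((1240 + 24) - 180)*(-1/3300) = (1264 - 180)*(-1/3300) = 1084*(-1/3300) = -271/825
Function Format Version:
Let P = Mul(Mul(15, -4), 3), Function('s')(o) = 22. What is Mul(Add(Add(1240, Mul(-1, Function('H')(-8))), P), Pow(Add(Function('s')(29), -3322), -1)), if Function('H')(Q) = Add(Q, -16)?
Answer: Rational(-271, 825) ≈ -0.32849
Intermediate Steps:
Function('H')(Q) = Add(-16, Q)
P = -180 (P = Mul(-60, 3) = -180)
Mul(Add(Add(1240, Mul(-1, Function('H')(-8))), P), Pow(Add(Function('s')(29), -3322), -1)) = Mul(Add(Add(1240, Mul(-1, Add(-16, -8))), -180), Pow(Add(22, -3322), -1)) = Mul(Add(Add(1240, Mul(-1, -24)), -180), Pow(-3300, -1)) = Mul(Add(Add(1240, 24), -180), Rational(-1, 3300)) = Mul(Add(1264, -180), Rational(-1, 3300)) = Mul(1084, Rational(-1, 3300)) = Rational(-271, 825)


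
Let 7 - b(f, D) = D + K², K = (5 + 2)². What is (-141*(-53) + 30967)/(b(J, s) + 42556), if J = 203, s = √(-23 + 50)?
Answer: 1543827280/1612986217 + 115320*√3/1612986217 ≈ 0.95725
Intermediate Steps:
s = 3*√3 (s = √27 = 3*√3 ≈ 5.1962)
K = 49 (K = 7² = 49)
b(f, D) = -2394 - D (b(f, D) = 7 - (D + 49²) = 7 - (D + 2401) = 7 - (2401 + D) = 7 + (-2401 - D) = -2394 - D)
(-141*(-53) + 30967)/(b(J, s) + 42556) = (-141*(-53) + 30967)/((-2394 - 3*√3) + 42556) = (7473 + 30967)/((-2394 - 3*√3) + 42556) = 38440/(40162 - 3*√3)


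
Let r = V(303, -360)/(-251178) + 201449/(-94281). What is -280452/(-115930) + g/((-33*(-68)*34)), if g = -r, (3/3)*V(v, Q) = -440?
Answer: 14075654952178696181/5818363940789237640 ≈ 2.4192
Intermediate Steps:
V(v, Q) = -440
r = -2808781849/1315628501 (r = -440/(-251178) + 201449/(-94281) = -440*(-1/251178) + 201449*(-1/94281) = 220/125589 - 201449/94281 = -2808781849/1315628501 ≈ -2.1349)
g = 2808781849/1315628501 (g = -1*(-2808781849/1315628501) = 2808781849/1315628501 ≈ 2.1349)
-280452/(-115930) + g/((-33*(-68)*34)) = -280452/(-115930) + 2808781849/(1315628501*((-33*(-68)*34))) = -280452*(-1/115930) + 2808781849/(1315628501*((2244*34))) = 140226/57965 + (2808781849/1315628501)/76296 = 140226/57965 + (2808781849/1315628501)*(1/76296) = 140226/57965 + 2808781849/100377192112296 = 14075654952178696181/5818363940789237640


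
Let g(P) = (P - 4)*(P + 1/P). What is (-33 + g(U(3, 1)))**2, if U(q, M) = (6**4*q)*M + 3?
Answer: 3463156889958543170761/15139881 ≈ 2.2874e+14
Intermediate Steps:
U(q, M) = 3 + 1296*M*q (U(q, M) = (1296*q)*M + 3 = 1296*M*q + 3 = 3 + 1296*M*q)
g(P) = (-4 + P)*(P + 1/P)
(-33 + g(U(3, 1)))**2 = (-33 + (1 + (3 + 1296*1*3)**2 - 4*(3 + 1296*1*3) - 4/(3 + 1296*1*3)))**2 = (-33 + (1 + (3 + 3888)**2 - 4*(3 + 3888) - 4/(3 + 3888)))**2 = (-33 + (1 + 3891**2 - 4*3891 - 4/3891))**2 = (-33 + (1 + 15139881 - 15564 - 4*1/3891))**2 = (-33 + (1 + 15139881 - 15564 - 4/3891))**2 = (-33 + 58848721334/3891)**2 = (58848592931/3891)**2 = 3463156889958543170761/15139881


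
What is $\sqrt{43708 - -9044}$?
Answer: $4 \sqrt{3297} \approx 229.68$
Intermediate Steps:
$\sqrt{43708 - -9044} = \sqrt{43708 + 9044} = \sqrt{52752} = 4 \sqrt{3297}$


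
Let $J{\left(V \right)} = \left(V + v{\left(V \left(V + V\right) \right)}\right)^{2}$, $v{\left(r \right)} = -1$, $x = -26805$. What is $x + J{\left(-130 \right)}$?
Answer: $-9644$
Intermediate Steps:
$J{\left(V \right)} = \left(-1 + V\right)^{2}$ ($J{\left(V \right)} = \left(V - 1\right)^{2} = \left(-1 + V\right)^{2}$)
$x + J{\left(-130 \right)} = -26805 + \left(-1 - 130\right)^{2} = -26805 + \left(-131\right)^{2} = -26805 + 17161 = -9644$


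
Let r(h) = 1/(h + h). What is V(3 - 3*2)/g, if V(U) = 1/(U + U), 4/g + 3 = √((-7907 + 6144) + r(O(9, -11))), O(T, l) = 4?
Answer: ⅛ - I*√3134/32 ≈ 0.125 - 1.7494*I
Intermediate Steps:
r(h) = 1/(2*h)
g = 4/(-3 + 3*I*√3134/4) (g = 4/(-3 + √((-7907 + 6144) + (½)/4)) = 4/(-3 + √(-1763 + (½)*(¼))) = 4/(-3 + √(-1763 + ⅛)) = 4/(-3 + √(-14103/8)) = 4/(-3 + 3*I*√3134/4) ≈ -0.0067725 - 0.094785*I)
V(U) = 1/(2*U)
V(3 - 3*2)/g = (1/(2*(3 - 3*2)))/(-32/4725 - 8*I*√3134/4725) = (1/(2*(3 - 6)))/(-32/4725 - 8*I*√3134/4725) = ((½)/(-3))/(-32/4725 - 8*I*√3134/4725) = ((½)*(-⅓))/(-32/4725 - 8*I*√3134/4725) = -1/(6*(-32/4725 - 8*I*√3134/4725))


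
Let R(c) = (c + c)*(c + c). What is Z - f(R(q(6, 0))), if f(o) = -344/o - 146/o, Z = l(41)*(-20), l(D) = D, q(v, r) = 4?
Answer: -25995/32 ≈ -812.34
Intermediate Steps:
R(c) = 4*c² (R(c) = (2*c)*(2*c) = 4*c²)
Z = -820 (Z = 41*(-20) = -820)
f(o) = -490/o
Z - f(R(q(6, 0))) = -820 - (-490)/(4*4²) = -820 - (-490)/(4*16) = -820 - (-490)/64 = -820 - 1*(-245/32) = -820 + 245/32 = -25995/32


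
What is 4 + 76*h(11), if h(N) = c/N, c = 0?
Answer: 4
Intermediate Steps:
h(N) = 0 (h(N) = 0/N = 0)
4 + 76*h(11) = 4 + 76*0 = 4 + 0 = 4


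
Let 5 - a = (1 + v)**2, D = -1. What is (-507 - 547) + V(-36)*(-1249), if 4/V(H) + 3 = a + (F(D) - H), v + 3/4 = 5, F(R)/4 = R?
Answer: -188498/103 ≈ -1830.1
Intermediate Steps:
F(R) = 4*R
v = 17/4 (v = -3/4 + 5 = 17/4 ≈ 4.2500)
a = -361/16 (a = 5 - (1 + 17/4)**2 = 5 - (21/4)**2 = 5 - 1*441/16 = 5 - 441/16 = -361/16 ≈ -22.563)
V(H) = 4/(-473/16 - H) (V(H) = 4/(-3 + (-361/16 + (4*(-1) - H))) = 4/(-3 + (-361/16 + (-4 - H))) = 4/(-3 + (-425/16 - H)) = 4/(-473/16 - H))
(-507 - 547) + V(-36)*(-1249) = (-507 - 547) - 64/(473 + 16*(-36))*(-1249) = -1054 - 64/(473 - 576)*(-1249) = -1054 - 64/(-103)*(-1249) = -1054 - 64*(-1/103)*(-1249) = -1054 + (64/103)*(-1249) = -1054 - 79936/103 = -188498/103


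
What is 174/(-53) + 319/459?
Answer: -62959/24327 ≈ -2.5880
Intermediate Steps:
174/(-53) + 319/459 = 174*(-1/53) + 319*(1/459) = -174/53 + 319/459 = -62959/24327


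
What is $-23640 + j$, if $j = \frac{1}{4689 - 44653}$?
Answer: $- \frac{944748961}{39964} \approx -23640.0$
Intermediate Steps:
$j = - \frac{1}{39964}$ ($j = \frac{1}{-39964} = - \frac{1}{39964} \approx -2.5023 \cdot 10^{-5}$)
$-23640 + j = -23640 - \frac{1}{39964} = - \frac{944748961}{39964}$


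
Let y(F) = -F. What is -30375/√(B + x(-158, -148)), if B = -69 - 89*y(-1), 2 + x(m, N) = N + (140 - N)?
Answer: 6075*I*√5/2 ≈ 6792.1*I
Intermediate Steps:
x(m, N) = 138 (x(m, N) = -2 + (N + (140 - N)) = -2 + 140 = 138)
B = -158 (B = -69 - (-89)*(-1) = -69 - 89*1 = -69 - 89 = -158)
-30375/√(B + x(-158, -148)) = -30375/√(-158 + 138) = -30375*(-I*√5/10) = -(-6075)*I*√5/2 = 6075*I*√5/2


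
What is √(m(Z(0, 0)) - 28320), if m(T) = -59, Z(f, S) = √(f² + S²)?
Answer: I*√28379 ≈ 168.46*I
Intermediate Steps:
Z(f, S) = √(S² + f²)
√(m(Z(0, 0)) - 28320) = √(-59 - 28320) = √(-28379) = I*√28379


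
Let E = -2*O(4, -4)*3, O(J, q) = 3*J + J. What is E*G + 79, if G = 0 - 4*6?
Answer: 2383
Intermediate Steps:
O(J, q) = 4*J
E = -96 (E = -8*4*3 = -2*16*3 = -32*3 = -96)
G = -24 (G = 0 - 24 = -24)
E*G + 79 = -96*(-24) + 79 = 2304 + 79 = 2383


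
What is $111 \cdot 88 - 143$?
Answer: $9625$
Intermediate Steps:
$111 \cdot 88 - 143 = 9768 - 143 = 9625$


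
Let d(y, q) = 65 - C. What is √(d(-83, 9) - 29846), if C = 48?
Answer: I*√29829 ≈ 172.71*I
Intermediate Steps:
d(y, q) = 17 (d(y, q) = 65 - 1*48 = 65 - 48 = 17)
√(d(-83, 9) - 29846) = √(17 - 29846) = √(-29829) = I*√29829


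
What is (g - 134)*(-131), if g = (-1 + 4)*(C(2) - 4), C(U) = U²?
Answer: 17554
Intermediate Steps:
g = 0 (g = (-1 + 4)*(2² - 4) = 3*(4 - 4) = 3*0 = 0)
(g - 134)*(-131) = (0 - 134)*(-131) = -134*(-131) = 17554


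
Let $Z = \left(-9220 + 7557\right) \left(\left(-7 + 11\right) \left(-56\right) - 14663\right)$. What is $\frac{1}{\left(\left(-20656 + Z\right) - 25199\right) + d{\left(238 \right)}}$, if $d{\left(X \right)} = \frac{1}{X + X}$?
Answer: $\frac{476}{11762543577} \approx 4.0467 \cdot 10^{-8}$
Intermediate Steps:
$Z = 24757081$ ($Z = - 1663 \left(4 \left(-56\right) - 14663\right) = - 1663 \left(-224 - 14663\right) = \left(-1663\right) \left(-14887\right) = 24757081$)
$d{\left(X \right)} = \frac{1}{2 X}$
$\frac{1}{\left(\left(-20656 + Z\right) - 25199\right) + d{\left(238 \right)}} = \frac{1}{\left(\left(-20656 + 24757081\right) - 25199\right) + \frac{1}{2 \cdot 238}} = \frac{1}{\left(24736425 - 25199\right) + \frac{1}{2} \cdot \frac{1}{238}} = \frac{1}{24711226 + \frac{1}{476}} = \frac{1}{\frac{11762543577}{476}} = \frac{476}{11762543577}$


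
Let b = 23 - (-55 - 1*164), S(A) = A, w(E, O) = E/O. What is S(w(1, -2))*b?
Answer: -121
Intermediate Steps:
b = 242 (b = 23 - (-55 - 164) = 23 - 1*(-219) = 23 + 219 = 242)
S(w(1, -2))*b = (1/(-2))*242 = (1*(-½))*242 = -½*242 = -121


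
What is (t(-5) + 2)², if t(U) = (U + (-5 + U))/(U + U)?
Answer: 49/4 ≈ 12.250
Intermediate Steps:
t(U) = (-5 + 2*U)/(2*U) (t(U) = (-5 + 2*U)/((2*U)) = (-5 + 2*U)*(1/(2*U)) = (-5 + 2*U)/(2*U))
(t(-5) + 2)² = ((-5/2 - 5)/(-5) + 2)² = (-⅕*(-15/2) + 2)² = (3/2 + 2)² = (7/2)² = 49/4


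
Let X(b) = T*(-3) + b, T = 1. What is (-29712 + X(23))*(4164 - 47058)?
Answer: 1273608648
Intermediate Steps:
X(b) = -3 + b (X(b) = 1*(-3) + b = -3 + b)
(-29712 + X(23))*(4164 - 47058) = (-29712 + (-3 + 23))*(4164 - 47058) = (-29712 + 20)*(-42894) = -29692*(-42894) = 1273608648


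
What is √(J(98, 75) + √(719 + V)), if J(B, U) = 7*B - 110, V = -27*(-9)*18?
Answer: √(576 + √5093) ≈ 25.443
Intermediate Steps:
V = 4374 (V = 243*18 = 4374)
J(B, U) = -110 + 7*B
√(J(98, 75) + √(719 + V)) = √((-110 + 7*98) + √(719 + 4374)) = √((-110 + 686) + √5093) = √(576 + √5093)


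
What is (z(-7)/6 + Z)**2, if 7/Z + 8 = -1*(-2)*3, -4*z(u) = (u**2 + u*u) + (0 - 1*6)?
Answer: 484/9 ≈ 53.778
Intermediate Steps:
z(u) = 3/2 - u**2/2 (z(u) = -((u**2 + u*u) + (0 - 1*6))/4 = -((u**2 + u**2) + (0 - 6))/4 = -(2*u**2 - 6)/4 = -(-6 + 2*u**2)/4 = 3/2 - u**2/2)
Z = -7/2 (Z = 7/(-8 - 1*(-2)*3) = 7/(-8 + 2*3) = 7/(-8 + 6) = 7/(-2) = 7*(-1/2) = -7/2 ≈ -3.5000)
(z(-7)/6 + Z)**2 = ((3/2 - 1/2*(-7)**2)/6 - 7/2)**2 = ((3/2 - 1/2*49)*(1/6) - 7/2)**2 = ((3/2 - 49/2)*(1/6) - 7/2)**2 = (-23*1/6 - 7/2)**2 = (-23/6 - 7/2)**2 = (-22/3)**2 = 484/9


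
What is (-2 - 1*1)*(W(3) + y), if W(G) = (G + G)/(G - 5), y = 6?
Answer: -9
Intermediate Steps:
W(G) = 2*G/(-5 + G) (W(G) = (2*G)/(-5 + G) = 2*G/(-5 + G))
(-2 - 1*1)*(W(3) + y) = (-2 - 1*1)*(2*3/(-5 + 3) + 6) = (-2 - 1)*(2*3/(-2) + 6) = -3*(2*3*(-1/2) + 6) = -3*(-3 + 6) = -3*3 = -9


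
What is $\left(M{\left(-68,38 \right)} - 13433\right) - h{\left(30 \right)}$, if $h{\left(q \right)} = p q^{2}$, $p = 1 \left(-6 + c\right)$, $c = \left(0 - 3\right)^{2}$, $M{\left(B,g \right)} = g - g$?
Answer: $-16133$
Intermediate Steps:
$M{\left(B,g \right)} = 0$
$c = 9$ ($c = \left(-3\right)^{2} = 9$)
$p = 3$ ($p = 1 \left(-6 + 9\right) = 1 \cdot 3 = 3$)
$h{\left(q \right)} = 3 q^{2}$
$\left(M{\left(-68,38 \right)} - 13433\right) - h{\left(30 \right)} = \left(0 - 13433\right) - 3 \cdot 30^{2} = \left(0 - 13433\right) - 3 \cdot 900 = -13433 - 2700 = -16133$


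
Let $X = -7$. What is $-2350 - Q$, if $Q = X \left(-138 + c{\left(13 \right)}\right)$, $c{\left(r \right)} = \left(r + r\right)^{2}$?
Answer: $1416$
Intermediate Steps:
$c{\left(r \right)} = 4 r^{2}$ ($c{\left(r \right)} = \left(2 r\right)^{2} = 4 r^{2}$)
$Q = -3766$ ($Q = - 7 \left(-138 + 4 \cdot 13^{2}\right) = - 7 \left(-138 + 4 \cdot 169\right) = - 7 \left(-138 + 676\right) = \left(-7\right) 538 = -3766$)
$-2350 - Q = -2350 - -3766 = -2350 + 3766 = 1416$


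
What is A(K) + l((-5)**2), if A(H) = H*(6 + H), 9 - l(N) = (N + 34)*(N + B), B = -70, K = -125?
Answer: 17539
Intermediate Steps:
l(N) = 9 - (-70 + N)*(34 + N) (l(N) = 9 - (N + 34)*(N - 70) = 9 - (34 + N)*(-70 + N) = 9 - (-70 + N)*(34 + N))
A(K) + l((-5)**2) = -125*(6 - 125) + (2389 - ((-5)**2)**2 + 36*(-5)**2) = -125*(-119) + (2389 - 1*25**2 + 36*25) = 14875 + (2389 - 1*625 + 900) = 14875 + (2389 - 625 + 900) = 14875 + 2664 = 17539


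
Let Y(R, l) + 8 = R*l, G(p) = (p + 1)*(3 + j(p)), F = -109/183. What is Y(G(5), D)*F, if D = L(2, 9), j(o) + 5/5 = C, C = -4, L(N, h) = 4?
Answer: 6104/183 ≈ 33.355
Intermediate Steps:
j(o) = -5 (j(o) = -1 - 4 = -5)
F = -109/183 (F = -109*1/183 = -109/183 ≈ -0.59563)
D = 4
G(p) = -2 - 2*p (G(p) = (p + 1)*(3 - 5) = (1 + p)*(-2) = -2 - 2*p)
Y(R, l) = -8 + R*l
Y(G(5), D)*F = (-8 + (-2 - 2*5)*4)*(-109/183) = (-8 + (-2 - 10)*4)*(-109/183) = (-8 - 12*4)*(-109/183) = (-8 - 48)*(-109/183) = -56*(-109/183) = 6104/183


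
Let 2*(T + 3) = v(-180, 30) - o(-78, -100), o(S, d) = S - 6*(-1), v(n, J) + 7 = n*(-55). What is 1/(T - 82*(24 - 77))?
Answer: 2/18651 ≈ 0.00010723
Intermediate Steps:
v(n, J) = -7 - 55*n (v(n, J) = -7 + n*(-55) = -7 - 55*n)
o(S, d) = 6 + S (o(S, d) = S + 6 = 6 + S)
T = 9959/2 (T = -3 + ((-7 - 55*(-180)) - (6 - 78))/2 = -3 + ((-7 + 9900) - 1*(-72))/2 = -3 + (9893 + 72)/2 = -3 + (½)*9965 = -3 + 9965/2 = 9959/2 ≈ 4979.5)
1/(T - 82*(24 - 77)) = 1/(9959/2 - 82*(24 - 77)) = 1/(9959/2 - 82*(-53)) = 1/(9959/2 + 4346) = 1/(18651/2) = 2/18651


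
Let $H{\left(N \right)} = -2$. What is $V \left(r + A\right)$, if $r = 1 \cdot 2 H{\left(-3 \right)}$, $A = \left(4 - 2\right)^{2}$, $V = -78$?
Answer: $0$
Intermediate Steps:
$A = 4$ ($A = 2^{2} = 4$)
$r = -4$ ($r = 1 \cdot 2 \left(-2\right) = 2 \left(-2\right) = -4$)
$V \left(r + A\right) = - 78 \left(-4 + 4\right) = \left(-78\right) 0 = 0$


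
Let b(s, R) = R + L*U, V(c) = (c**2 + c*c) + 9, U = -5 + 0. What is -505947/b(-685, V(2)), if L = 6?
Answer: 38919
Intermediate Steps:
U = -5
V(c) = 9 + 2*c**2 (V(c) = (c**2 + c**2) + 9 = 2*c**2 + 9 = 9 + 2*c**2)
b(s, R) = -30 + R (b(s, R) = R + 6*(-5) = R - 30 = -30 + R)
-505947/b(-685, V(2)) = -505947/(-30 + (9 + 2*2**2)) = -505947/(-30 + (9 + 2*4)) = -505947/(-30 + (9 + 8)) = -505947/(-30 + 17) = -505947/(-13) = -505947*(-1/13) = 38919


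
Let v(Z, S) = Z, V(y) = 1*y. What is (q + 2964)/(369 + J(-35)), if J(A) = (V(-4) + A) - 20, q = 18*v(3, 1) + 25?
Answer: 3043/310 ≈ 9.8161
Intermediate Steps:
V(y) = y
q = 79 (q = 18*3 + 25 = 54 + 25 = 79)
J(A) = -24 + A (J(A) = (-4 + A) - 20 = -24 + A)
(q + 2964)/(369 + J(-35)) = (79 + 2964)/(369 + (-24 - 35)) = 3043/(369 - 59) = 3043/310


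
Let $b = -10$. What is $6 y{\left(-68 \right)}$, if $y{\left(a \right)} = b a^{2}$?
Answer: $-277440$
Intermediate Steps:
$y{\left(a \right)} = - 10 a^{2}$
$6 y{\left(-68 \right)} = 6 \left(- 10 \left(-68\right)^{2}\right) = 6 \left(\left(-10\right) 4624\right) = 6 \left(-46240\right) = -277440$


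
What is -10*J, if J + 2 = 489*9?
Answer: -43990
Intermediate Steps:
J = 4399 (J = -2 + 489*9 = -2 + 4401 = 4399)
-10*J = -10*4399 = -43990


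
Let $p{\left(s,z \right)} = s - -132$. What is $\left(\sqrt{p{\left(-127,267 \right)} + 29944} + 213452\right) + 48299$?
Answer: $261751 + \sqrt{29949} \approx 2.6192 \cdot 10^{5}$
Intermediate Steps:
$p{\left(s,z \right)} = 132 + s$ ($p{\left(s,z \right)} = s + 132 = 132 + s$)
$\left(\sqrt{p{\left(-127,267 \right)} + 29944} + 213452\right) + 48299 = \left(\sqrt{\left(132 - 127\right) + 29944} + 213452\right) + 48299 = \left(\sqrt{5 + 29944} + 213452\right) + 48299 = \left(\sqrt{29949} + 213452\right) + 48299 = \left(213452 + \sqrt{29949}\right) + 48299 = 261751 + \sqrt{29949}$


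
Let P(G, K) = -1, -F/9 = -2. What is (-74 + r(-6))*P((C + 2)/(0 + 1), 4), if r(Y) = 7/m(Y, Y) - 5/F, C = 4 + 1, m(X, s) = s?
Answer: 679/9 ≈ 75.444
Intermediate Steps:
F = 18 (F = -9*(-2) = 18)
C = 5
r(Y) = -5/18 + 7/Y (r(Y) = 7/Y - 5/18 = -5/18 + 7/Y)
(-74 + r(-6))*P((C + 2)/(0 + 1), 4) = (-74 + (-5/18 + 7/(-6)))*(-1) = (-74 + (-5/18 + 7*(-1/6)))*(-1) = (-74 + (-5/18 - 7/6))*(-1) = (-74 - 13/9)*(-1) = -679/9*(-1) = 679/9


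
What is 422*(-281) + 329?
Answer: -118253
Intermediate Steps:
422*(-281) + 329 = -118582 + 329 = -118253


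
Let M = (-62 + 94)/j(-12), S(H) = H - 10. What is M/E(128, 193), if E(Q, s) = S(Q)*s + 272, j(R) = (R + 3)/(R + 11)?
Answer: 16/103707 ≈ 0.00015428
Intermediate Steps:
j(R) = (3 + R)/(11 + R)
S(H) = -10 + H
M = 32/9 (M = (-62 + 94)/(((3 - 12)/(11 - 12))) = 32/(-9/(-1)) = 32/(-1*(-9)) = 32/9 ≈ 3.5556)
E(Q, s) = 272 + s*(-10 + Q) (E(Q, s) = (-10 + Q)*s + 272 = s*(-10 + Q) + 272 = 272 + s*(-10 + Q))
M/E(128, 193) = 32/(9*(272 + 193*(-10 + 128))) = 32/(9*(272 + 193*118)) = 32/(9*(272 + 22774)) = (32/9)/23046 = (32/9)*(1/23046) = 16/103707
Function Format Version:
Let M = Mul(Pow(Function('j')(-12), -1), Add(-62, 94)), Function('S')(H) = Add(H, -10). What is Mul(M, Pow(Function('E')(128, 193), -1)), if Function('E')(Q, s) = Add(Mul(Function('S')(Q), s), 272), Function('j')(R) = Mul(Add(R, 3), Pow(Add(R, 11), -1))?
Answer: Rational(16, 103707) ≈ 0.00015428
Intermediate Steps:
Function('j')(R) = Mul(Pow(Add(11, R), -1), Add(3, R)) (Function('j')(R) = Mul(Add(3, R), Pow(Add(11, R), -1)) = Mul(Pow(Add(11, R), -1), Add(3, R)))
Function('S')(H) = Add(-10, H)
M = Rational(32, 9) (M = Mul(Pow(Mul(Pow(Add(11, -12), -1), Add(3, -12)), -1), Add(-62, 94)) = Mul(Pow(Mul(Pow(-1, -1), -9), -1), 32) = Mul(Pow(Mul(-1, -9), -1), 32) = Mul(Pow(9, -1), 32) = Mul(Rational(1, 9), 32) = Rational(32, 9) ≈ 3.5556)
Function('E')(Q, s) = Add(272, Mul(s, Add(-10, Q))) (Function('E')(Q, s) = Add(Mul(Add(-10, Q), s), 272) = Add(Mul(s, Add(-10, Q)), 272) = Add(272, Mul(s, Add(-10, Q))))
Mul(M, Pow(Function('E')(128, 193), -1)) = Mul(Rational(32, 9), Pow(Add(272, Mul(193, Add(-10, 128))), -1)) = Mul(Rational(32, 9), Pow(Add(272, Mul(193, 118)), -1)) = Mul(Rational(32, 9), Pow(Add(272, 22774), -1)) = Mul(Rational(32, 9), Pow(23046, -1)) = Mul(Rational(32, 9), Rational(1, 23046)) = Rational(16, 103707)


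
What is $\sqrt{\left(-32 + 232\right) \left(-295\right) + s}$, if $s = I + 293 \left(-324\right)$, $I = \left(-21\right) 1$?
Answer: $i \sqrt{153953} \approx 392.37 i$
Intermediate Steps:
$I = -21$
$s = -94953$ ($s = -21 + 293 \left(-324\right) = -21 - 94932 = -94953$)
$\sqrt{\left(-32 + 232\right) \left(-295\right) + s} = \sqrt{\left(-32 + 232\right) \left(-295\right) - 94953} = \sqrt{200 \left(-295\right) - 94953} = \sqrt{-59000 - 94953} = \sqrt{-153953} = i \sqrt{153953}$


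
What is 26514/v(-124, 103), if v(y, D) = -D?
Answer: -26514/103 ≈ -257.42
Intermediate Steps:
26514/v(-124, 103) = 26514/((-1*103)) = 26514/(-103) = 26514*(-1/103) = -26514/103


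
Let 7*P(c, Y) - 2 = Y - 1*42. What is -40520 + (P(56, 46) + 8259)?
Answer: -225821/7 ≈ -32260.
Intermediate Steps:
P(c, Y) = -40/7 + Y/7 (P(c, Y) = 2/7 + (Y - 1*42)/7 = 2/7 + (Y - 42)/7 = 2/7 + (-42 + Y)/7 = 2/7 + (-6 + Y/7) = -40/7 + Y/7)
-40520 + (P(56, 46) + 8259) = -40520 + ((-40/7 + (⅐)*46) + 8259) = -40520 + ((-40/7 + 46/7) + 8259) = -40520 + (6/7 + 8259) = -40520 + 57819/7 = -225821/7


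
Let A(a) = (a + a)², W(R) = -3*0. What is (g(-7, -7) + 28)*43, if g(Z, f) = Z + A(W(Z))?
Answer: 903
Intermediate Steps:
W(R) = 0
A(a) = 4*a² (A(a) = (2*a)² = 4*a²)
g(Z, f) = Z (g(Z, f) = Z + 4*0² = Z + 4*0 = Z + 0 = Z)
(g(-7, -7) + 28)*43 = (-7 + 28)*43 = 21*43 = 903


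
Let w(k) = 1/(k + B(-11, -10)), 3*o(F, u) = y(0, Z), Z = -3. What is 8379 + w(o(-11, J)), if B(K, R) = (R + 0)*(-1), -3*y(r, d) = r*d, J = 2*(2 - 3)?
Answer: 83791/10 ≈ 8379.1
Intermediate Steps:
J = -2 (J = 2*(-1) = -2)
y(r, d) = -d*r/3 (y(r, d) = -r*d/3 = -d*r/3)
o(F, u) = 0 (o(F, u) = (-1/3*(-3)*0)/3 = (1/3)*0 = 0)
B(K, R) = -R (B(K, R) = R*(-1) = -R)
w(k) = 1/(10 + k) (w(k) = 1/(k - 1*(-10)) = 1/(k + 10) = 1/(10 + k))
8379 + w(o(-11, J)) = 8379 + 1/(10 + 0) = 8379 + 1/10 = 83791/10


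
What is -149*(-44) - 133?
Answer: 6423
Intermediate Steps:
-149*(-44) - 133 = 6556 - 133 = 6423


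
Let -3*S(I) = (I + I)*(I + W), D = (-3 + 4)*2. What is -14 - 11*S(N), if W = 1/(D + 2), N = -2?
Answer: 35/3 ≈ 11.667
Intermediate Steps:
D = 2 (D = 1*2 = 2)
W = 1/4 (W = 1/(2 + 2) = 1/4 ≈ 0.25000)
S(I) = -2*I*(1/4 + I)/3 (S(I) = -(I + I)*(I + 1/4)/3 = -2*I*(1/4 + I)/3)
-14 - 11*S(N) = -14 - (-11)*(-2)*(1 + 4*(-2))/6 = -14 - (-11)*(-2)*(1 - 8)/6 = -14 - (-11)*(-2)*(-7)/6 = -14 - 11*(-7/3) = -14 + 77/3 = 35/3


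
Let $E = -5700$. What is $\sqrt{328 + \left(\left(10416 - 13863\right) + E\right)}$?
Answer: $i \sqrt{8819} \approx 93.91 i$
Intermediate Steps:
$\sqrt{328 + \left(\left(10416 - 13863\right) + E\right)} = \sqrt{328 + \left(\left(10416 - 13863\right) - 5700\right)} = \sqrt{328 - 9147} = \sqrt{-8819} = i \sqrt{8819}$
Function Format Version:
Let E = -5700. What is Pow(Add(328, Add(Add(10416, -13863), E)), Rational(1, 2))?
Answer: Mul(I, Pow(8819, Rational(1, 2))) ≈ Mul(93.910, I)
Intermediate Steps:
Pow(Add(328, Add(Add(10416, -13863), E)), Rational(1, 2)) = Pow(Add(328, Add(Add(10416, -13863), -5700)), Rational(1, 2)) = Pow(Add(328, Add(-3447, -5700)), Rational(1, 2)) = Pow(Add(328, -9147), Rational(1, 2)) = Pow(-8819, Rational(1, 2)) = Mul(I, Pow(8819, Rational(1, 2)))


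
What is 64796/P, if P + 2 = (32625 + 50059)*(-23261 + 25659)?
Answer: 32398/99138115 ≈ 0.00032680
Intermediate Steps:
P = 198276230 (P = -2 + (32625 + 50059)*(-23261 + 25659) = -2 + 82684*2398 = -2 + 198276232 = 198276230)
64796/P = 64796/198276230 = 64796*(1/198276230) = 32398/99138115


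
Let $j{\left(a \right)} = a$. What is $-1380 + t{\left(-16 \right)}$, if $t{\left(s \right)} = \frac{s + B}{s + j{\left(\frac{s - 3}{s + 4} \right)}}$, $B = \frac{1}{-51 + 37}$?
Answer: $- \frac{1669830}{1211} \approx -1378.9$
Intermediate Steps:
$B = - \frac{1}{14}$ ($B = \frac{1}{-14} = - \frac{1}{14} \approx -0.071429$)
$t{\left(s \right)} = \frac{- \frac{1}{14} + s}{s + \frac{-3 + s}{4 + s}}$ ($t{\left(s \right)} = \frac{s - \frac{1}{14}}{s + \frac{s - 3}{s + 4}} = \frac{- \frac{1}{14} + s}{s + \frac{-3 + s}{4 + s}}$)
$-1380 + t{\left(-16 \right)} = -1380 + \frac{\left(-1 + 14 \left(-16\right)\right) \left(4 - 16\right)}{14 \left(-3 - 16 - 16 \left(4 - 16\right)\right)} = -1380 + \frac{1}{14} \frac{1}{-3 - 16 - -192} \left(-1 - 224\right) \left(-12\right) = -1380 + \frac{1}{14} \frac{1}{-3 - 16 + 192} \left(-225\right) \left(-12\right) = -1380 + \frac{1}{14} \cdot \frac{1}{173} \left(-225\right) \left(-12\right) = -1380 + \frac{1350}{1211} = - \frac{1669830}{1211}$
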